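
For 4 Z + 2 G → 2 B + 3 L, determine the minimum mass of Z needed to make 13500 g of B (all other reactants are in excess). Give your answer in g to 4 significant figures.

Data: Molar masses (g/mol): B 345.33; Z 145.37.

11370 g

n(B) = 13500 / 345.33 = 39.09 mol
n(Z) = (4/2) × 39.09 = 78.18 mol
mass = 78.18 × 145.37 = 11370 g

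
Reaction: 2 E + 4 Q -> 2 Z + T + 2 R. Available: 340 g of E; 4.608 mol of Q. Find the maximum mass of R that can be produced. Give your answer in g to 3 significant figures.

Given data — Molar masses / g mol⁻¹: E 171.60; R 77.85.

154 g

n(E) = 340.0 / 171.60 = 1.981 mol
n(Q) = 4.608 mol
n/ν → E: 0.9905, Q: 1.152; E is limiting.
n(R) = (2/2) × 1.981 = 1.981 mol
mass = 1.981 × 77.85 = 154.2 g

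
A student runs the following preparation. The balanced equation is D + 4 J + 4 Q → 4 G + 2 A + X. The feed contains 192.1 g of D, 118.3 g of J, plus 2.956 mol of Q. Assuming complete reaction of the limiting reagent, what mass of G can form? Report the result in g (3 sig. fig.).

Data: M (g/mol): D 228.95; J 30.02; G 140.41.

415 g

n(D) = 192.1 / 228.95 = 0.8390 mol
n(J) = 118.3 / 30.02 = 3.941 mol
n(Q) = 2.956 mol
n/ν for D = 0.8390/1 = 0.8390
n/ν for J = 3.941/4 = 0.9853
n/ν for Q = 2.956/4 = 0.7390
Smallest n/ν is Q → limiting reagent.
n(G) = (4/4) × 2.956 = 2.956 mol
mass = 2.956 × 140.41 = 415.1 g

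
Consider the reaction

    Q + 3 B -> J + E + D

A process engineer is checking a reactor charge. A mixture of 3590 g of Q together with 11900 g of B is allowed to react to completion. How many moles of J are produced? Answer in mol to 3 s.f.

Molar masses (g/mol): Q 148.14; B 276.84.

n(Q) = 3590 / 148.14 = 24.23 mol
n(B) = 11900 / 276.84 = 42.99 mol
n/ν for Q = 24.23/1 = 24.23
n/ν for B = 42.99/3 = 14.33
Smallest n/ν is B → limiting reagent.
n(J) = (1/3) × 42.99 = 14.33 mol

14.3 mol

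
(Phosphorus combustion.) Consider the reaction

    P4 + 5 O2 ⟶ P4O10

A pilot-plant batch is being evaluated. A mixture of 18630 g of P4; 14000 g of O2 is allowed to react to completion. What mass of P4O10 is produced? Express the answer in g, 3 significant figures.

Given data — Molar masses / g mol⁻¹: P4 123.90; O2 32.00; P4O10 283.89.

n(P4) = 18630 / 123.90 = 150.4 mol
n(O2) = 14000 / 32.00 = 437.5 mol
n/ν for P4 = 150.4/1 = 150.4
n/ν for O2 = 437.5/5 = 87.50
Smallest n/ν is O2 → limiting reagent.
n(P4O10) = (1/5) × 437.5 = 87.50 mol
mass = 87.50 × 283.89 = 24840 g

24800 g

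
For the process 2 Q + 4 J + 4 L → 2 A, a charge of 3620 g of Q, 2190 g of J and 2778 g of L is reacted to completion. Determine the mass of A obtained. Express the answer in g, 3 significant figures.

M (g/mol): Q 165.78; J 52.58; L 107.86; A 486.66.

n(Q) = 3620 / 165.78 = 21.84 mol
n(J) = 2190 / 52.58 = 41.65 mol
n(L) = 2778 / 107.86 = 25.76 mol
n/ν → Q: 10.92, J: 10.41, L: 6.440; L is limiting.
n(A) = (2/4) × 25.76 = 12.88 mol
mass = 12.88 × 486.66 = 6268 g

6270 g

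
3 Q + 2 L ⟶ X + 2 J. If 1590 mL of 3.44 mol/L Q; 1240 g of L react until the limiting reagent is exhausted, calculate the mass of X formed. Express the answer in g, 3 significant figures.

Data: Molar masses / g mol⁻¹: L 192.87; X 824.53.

1500 g

n(Q) = 3.44 × 1590/1000 = 5.470 mol
n(L) = 1240 / 192.87 = 6.429 mol
n/ν for Q = 5.470/3 = 1.823
n/ν for L = 6.429/2 = 3.215
Smallest n/ν is Q → limiting reagent.
n(X) = (1/3) × 5.470 = 1.823 mol
mass = 1.823 × 824.53 = 1503 g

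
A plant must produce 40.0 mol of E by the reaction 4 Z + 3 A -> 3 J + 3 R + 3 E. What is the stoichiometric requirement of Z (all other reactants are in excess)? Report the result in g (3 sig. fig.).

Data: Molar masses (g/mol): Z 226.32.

12100 g

n(E) = 40.00 mol
n(Z) = (4/3) × 40.00 = 53.33 mol
mass = 53.33 × 226.32 = 12070 g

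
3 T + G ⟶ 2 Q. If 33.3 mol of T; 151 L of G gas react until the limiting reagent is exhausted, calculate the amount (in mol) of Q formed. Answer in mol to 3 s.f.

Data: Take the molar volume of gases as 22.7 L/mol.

13.3 mol

n(T) = 33.30 mol
n(G) = 151.0 / 22.7 = 6.652 mol
n/ν for T = 33.30/3 = 11.10
n/ν for G = 6.652/1 = 6.652
Smallest n/ν is G → limiting reagent.
n(Q) = (2/1) × 6.652 = 13.30 mol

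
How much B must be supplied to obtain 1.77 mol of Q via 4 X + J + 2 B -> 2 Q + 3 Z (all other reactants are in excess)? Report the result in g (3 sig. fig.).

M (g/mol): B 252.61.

n(Q) = 1.770 mol
n(B) = (2/2) × 1.770 = 1.770 mol
mass = 1.770 × 252.61 = 447.1 g

447 g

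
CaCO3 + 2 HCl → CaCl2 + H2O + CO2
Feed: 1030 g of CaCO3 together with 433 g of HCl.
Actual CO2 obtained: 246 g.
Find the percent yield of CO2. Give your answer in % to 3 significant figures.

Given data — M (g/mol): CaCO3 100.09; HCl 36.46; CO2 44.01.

n(CaCO3) = 1030 / 100.09 = 10.29 mol
n(HCl) = 433.0 / 36.46 = 11.88 mol
n/ν → CaCO3: 10.29, HCl: 5.940; HCl is limiting.
theoretical n(CO2) = (1/2) × 11.88 = 5.940 mol → 261.4 g
% yield = 246 / 261.4 × 100 = 94.11 %

94.1 %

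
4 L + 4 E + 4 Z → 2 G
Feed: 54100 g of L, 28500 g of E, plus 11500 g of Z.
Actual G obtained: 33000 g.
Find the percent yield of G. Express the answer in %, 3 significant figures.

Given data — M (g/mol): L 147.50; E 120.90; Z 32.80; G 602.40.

46.5 %

n(L) = 54100 / 147.50 = 366.8 mol
n(E) = 28500 / 120.90 = 235.7 mol
n(Z) = 11500 / 32.80 = 350.6 mol
n/ν for L = 366.8/4 = 91.70
n/ν for E = 235.7/4 = 58.93
n/ν for Z = 350.6/4 = 87.65
Smallest n/ν is E → limiting reagent.
theoretical n(G) = (2/4) × 235.7 = 117.9 mol → 71020 g
% yield = 33000 / 71020 × 100 = 46.47 %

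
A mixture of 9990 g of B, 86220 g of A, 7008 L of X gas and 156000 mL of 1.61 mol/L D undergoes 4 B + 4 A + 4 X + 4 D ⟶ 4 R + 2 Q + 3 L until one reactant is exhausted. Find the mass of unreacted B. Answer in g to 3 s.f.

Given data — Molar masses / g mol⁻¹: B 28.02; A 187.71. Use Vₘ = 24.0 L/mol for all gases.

2950 g

n(B) = 9990 / 28.02 = 356.5 mol
n(A) = 86220 / 187.71 = 459.3 mol
n(X) = 7008 / 24.0 = 292.0 mol
n(D) = 1.61 × 156000/1000 = 251.2 mol
n/ν for B = 356.5/4 = 89.13
n/ν for A = 459.3/4 = 114.8
n/ν for X = 292.0/4 = 73.00
n/ν for D = 251.2/4 = 62.80
Smallest n/ν is D → limiting reagent.
B consumed = (4/4) × 251.2 = 251.2 mol
B remaining = 356.5 − 251.2 = 105.3 mol
mass = 105.3 × 28.02 = 2951 g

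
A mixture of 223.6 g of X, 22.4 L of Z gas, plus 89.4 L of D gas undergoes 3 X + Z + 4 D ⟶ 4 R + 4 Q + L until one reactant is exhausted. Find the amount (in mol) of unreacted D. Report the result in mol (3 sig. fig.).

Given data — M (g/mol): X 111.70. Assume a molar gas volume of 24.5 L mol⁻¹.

n(X) = 223.6 / 111.70 = 2.002 mol
n(Z) = 22.40 / 24.5 = 0.9143 mol
n(D) = 89.40 / 24.5 = 3.649 mol
n/ν → X: 0.6673, Z: 0.9143, D: 0.9123; X is limiting.
D consumed = (4/3) × 2.002 = 2.669 mol
D remaining = 3.649 − 2.669 = 0.9800 mol

0.980 mol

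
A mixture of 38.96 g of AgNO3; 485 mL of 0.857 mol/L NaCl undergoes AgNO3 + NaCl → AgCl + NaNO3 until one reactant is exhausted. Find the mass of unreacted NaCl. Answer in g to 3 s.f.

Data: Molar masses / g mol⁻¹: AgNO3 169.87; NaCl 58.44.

n(AgNO3) = 38.96 / 169.87 = 0.2294 mol
n(NaCl) = 0.857 × 485.0/1000 = 0.4156 mol
n/ν → AgNO3: 0.2294, NaCl: 0.4156; AgNO3 is limiting.
NaCl consumed = (1/1) × 0.2294 = 0.2294 mol
NaCl remaining = 0.4156 − 0.2294 = 0.1862 mol
mass = 0.1862 × 58.44 = 10.88 g

10.9 g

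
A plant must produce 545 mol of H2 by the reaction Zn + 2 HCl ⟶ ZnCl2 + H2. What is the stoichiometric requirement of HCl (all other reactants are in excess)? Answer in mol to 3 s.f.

n(H2) = 545.0 mol
n(HCl) = (2/1) × 545.0 = 1090 mol

1090 mol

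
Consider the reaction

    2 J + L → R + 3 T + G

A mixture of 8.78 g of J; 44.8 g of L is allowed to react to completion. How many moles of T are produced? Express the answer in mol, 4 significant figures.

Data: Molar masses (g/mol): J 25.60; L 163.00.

0.5145 mol

n(J) = 8.780 / 25.60 = 0.3430 mol
n(L) = 44.80 / 163.00 = 0.2748 mol
n/ν for J = 0.3430/2 = 0.1715
n/ν for L = 0.2748/1 = 0.2748
Smallest n/ν is J → limiting reagent.
n(T) = (3/2) × 0.3430 = 0.5145 mol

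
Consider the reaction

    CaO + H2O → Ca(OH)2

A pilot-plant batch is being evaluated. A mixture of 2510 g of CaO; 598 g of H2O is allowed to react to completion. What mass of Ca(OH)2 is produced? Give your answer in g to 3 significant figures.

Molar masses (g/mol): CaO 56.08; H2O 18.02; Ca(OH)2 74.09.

n(CaO) = 2510 / 56.08 = 44.76 mol
n(H2O) = 598.0 / 18.02 = 33.19 mol
n/ν for CaO = 44.76/1 = 44.76
n/ν for H2O = 33.19/1 = 33.19
Smallest n/ν is H2O → limiting reagent.
n(Ca(OH)2) = (1/1) × 33.19 = 33.19 mol
mass = 33.19 × 74.09 = 2459 g

2460 g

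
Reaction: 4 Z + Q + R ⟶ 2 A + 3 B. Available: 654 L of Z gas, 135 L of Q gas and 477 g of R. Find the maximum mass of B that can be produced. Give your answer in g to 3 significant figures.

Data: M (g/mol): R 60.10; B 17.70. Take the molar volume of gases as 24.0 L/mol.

n(Z) = 654.0 / 24.0 = 27.25 mol
n(Q) = 135.0 / 24.0 = 5.625 mol
n(R) = 477.0 / 60.10 = 7.937 mol
n/ν → Z: 6.813, Q: 5.625, R: 7.937; Q is limiting.
n(B) = (3/1) × 5.625 = 16.88 mol
mass = 16.88 × 17.70 = 298.8 g

299 g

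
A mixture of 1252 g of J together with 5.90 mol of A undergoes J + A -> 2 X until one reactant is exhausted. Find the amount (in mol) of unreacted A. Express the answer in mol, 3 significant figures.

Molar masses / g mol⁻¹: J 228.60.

n(J) = 1252 / 228.60 = 5.477 mol
n(A) = 5.900 mol
n/ν → J: 5.477, A: 5.900; J is limiting.
A consumed = (1/1) × 5.477 = 5.477 mol
A remaining = 5.900 − 5.477 = 0.4230 mol

0.423 mol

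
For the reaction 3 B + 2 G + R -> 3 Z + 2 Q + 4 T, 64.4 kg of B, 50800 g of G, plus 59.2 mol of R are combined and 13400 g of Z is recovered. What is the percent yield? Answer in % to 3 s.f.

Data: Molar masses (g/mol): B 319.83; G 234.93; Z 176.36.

n(B) = 64.40×1000 / 319.83 = 201.4 mol
n(G) = 50800 / 234.93 = 216.2 mol
n(R) = 59.20 mol
n/ν → B: 67.13, G: 108.1, R: 59.20; R is limiting.
theoretical n(Z) = (3/1) × 59.20 = 177.6 mol → 31320 g
% yield = 13400 / 31320 × 100 = 42.78 %

42.8 %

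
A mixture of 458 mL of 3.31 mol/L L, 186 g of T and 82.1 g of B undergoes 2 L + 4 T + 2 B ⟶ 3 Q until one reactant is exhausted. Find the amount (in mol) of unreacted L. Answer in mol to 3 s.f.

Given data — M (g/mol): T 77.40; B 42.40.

0.314 mol

n(L) = 3.31 × 458.0/1000 = 1.516 mol
n(T) = 186.0 / 77.40 = 2.403 mol
n(B) = 82.10 / 42.40 = 1.936 mol
n/ν for L = 1.516/2 = 0.7580
n/ν for T = 2.403/4 = 0.6008
n/ν for B = 1.936/2 = 0.9680
Smallest n/ν is T → limiting reagent.
L consumed = (2/4) × 2.403 = 1.202 mol
L remaining = 1.516 − 1.202 = 0.3140 mol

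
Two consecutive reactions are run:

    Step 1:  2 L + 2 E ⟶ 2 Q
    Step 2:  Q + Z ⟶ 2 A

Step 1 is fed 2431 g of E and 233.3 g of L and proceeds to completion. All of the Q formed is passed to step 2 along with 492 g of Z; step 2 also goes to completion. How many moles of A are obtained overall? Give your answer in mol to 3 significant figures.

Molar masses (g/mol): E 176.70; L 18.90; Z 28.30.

24.7 mol

Step 1:
n(E) = 2431 / 176.70 = 13.76 mol
n(L) = 233.3 / 18.90 = 12.34 mol
n/ν for E = 13.76/2 = 6.880
n/ν for L = 12.34/2 = 6.170
Smallest n/ν is L → limiting reagent.
n(Q) produced = (2/2) × 12.34 = 12.34 mol
Step 2:
n(Q) available = 12.34 mol
n(Z) = 492.0 / 28.30 = 17.39 mol
n/ν for Q = 12.34/1 = 12.34
n/ν for Z = 17.39/1 = 17.39
Smallest n/ν is Q → limiting reagent.
n(A) = (2/1) × 12.34 = 24.68 mol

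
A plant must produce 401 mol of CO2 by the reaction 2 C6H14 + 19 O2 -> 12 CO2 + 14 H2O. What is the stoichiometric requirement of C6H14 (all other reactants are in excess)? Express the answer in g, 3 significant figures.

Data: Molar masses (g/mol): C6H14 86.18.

5760 g

n(CO2) = 401.0 mol
n(C6H14) = (2/12) × 401.0 = 66.83 mol
mass = 66.83 × 86.18 = 5759 g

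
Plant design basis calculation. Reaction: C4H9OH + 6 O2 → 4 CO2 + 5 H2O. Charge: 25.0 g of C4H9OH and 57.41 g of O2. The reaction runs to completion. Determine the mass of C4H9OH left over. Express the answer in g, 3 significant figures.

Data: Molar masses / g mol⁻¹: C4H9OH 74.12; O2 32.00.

2.84 g

n(C4H9OH) = 25.00 / 74.12 = 0.3373 mol
n(O2) = 57.41 / 32.00 = 1.794 mol
n/ν for C4H9OH = 0.3373/1 = 0.3373
n/ν for O2 = 1.794/6 = 0.2990
Smallest n/ν is O2 → limiting reagent.
C4H9OH consumed = (1/6) × 1.794 = 0.2990 mol
C4H9OH remaining = 0.3373 − 0.2990 = 0.03830 mol
mass = 0.03830 × 74.12 = 2.839 g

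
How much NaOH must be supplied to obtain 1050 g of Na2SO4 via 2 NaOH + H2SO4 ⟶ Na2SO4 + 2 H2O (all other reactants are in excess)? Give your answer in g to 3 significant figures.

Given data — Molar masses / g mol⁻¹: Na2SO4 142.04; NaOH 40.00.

591 g

n(Na2SO4) = 1050 / 142.04 = 7.392 mol
n(NaOH) = (2/1) × 7.392 = 14.78 mol
mass = 14.78 × 40.00 = 591.2 g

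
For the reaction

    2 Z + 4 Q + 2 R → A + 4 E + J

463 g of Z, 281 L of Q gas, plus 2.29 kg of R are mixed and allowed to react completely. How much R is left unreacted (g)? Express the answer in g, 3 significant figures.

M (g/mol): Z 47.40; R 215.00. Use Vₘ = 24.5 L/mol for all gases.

1060 g

n(Z) = 463.0 / 47.40 = 9.768 mol
n(Q) = 281.0 / 24.5 = 11.47 mol
n(R) = 2.290×1000 / 215.00 = 10.65 mol
n/ν for Z = 9.768/2 = 4.884
n/ν for Q = 11.47/4 = 2.868
n/ν for R = 10.65/2 = 5.325
Smallest n/ν is Q → limiting reagent.
R consumed = (2/4) × 11.47 = 5.735 mol
R remaining = 10.65 − 5.735 = 4.915 mol
mass = 4.915 × 215.00 = 1057 g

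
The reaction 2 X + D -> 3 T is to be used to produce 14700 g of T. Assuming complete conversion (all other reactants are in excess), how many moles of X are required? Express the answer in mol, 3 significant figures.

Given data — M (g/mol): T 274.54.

35.7 mol

n(T) = 14700 / 274.54 = 53.54 mol
n(X) = (2/3) × 53.54 = 35.69 mol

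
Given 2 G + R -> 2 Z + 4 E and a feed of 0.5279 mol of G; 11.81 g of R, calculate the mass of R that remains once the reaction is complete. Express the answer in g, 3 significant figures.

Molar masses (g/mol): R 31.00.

n(G) = 0.5279 mol
n(R) = 11.81 / 31.00 = 0.3810 mol
n/ν for G = 0.5279/2 = 0.2640
n/ν for R = 0.3810/1 = 0.3810
Smallest n/ν is G → limiting reagent.
R consumed = (1/2) × 0.5279 = 0.2640 mol
R remaining = 0.3810 − 0.2640 = 0.1170 mol
mass = 0.1170 × 31.00 = 3.627 g

3.63 g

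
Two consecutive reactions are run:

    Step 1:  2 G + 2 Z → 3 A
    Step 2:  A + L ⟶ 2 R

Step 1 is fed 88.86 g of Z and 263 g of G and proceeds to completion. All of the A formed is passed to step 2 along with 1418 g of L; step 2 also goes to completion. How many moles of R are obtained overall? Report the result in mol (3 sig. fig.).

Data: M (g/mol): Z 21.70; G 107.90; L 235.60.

7.31 mol

Step 1:
n(Z) = 88.86 / 21.70 = 4.095 mol
n(G) = 263.0 / 107.90 = 2.437 mol
n/ν for Z = 4.095/2 = 2.048
n/ν for G = 2.437/2 = 1.219
Smallest n/ν is G → limiting reagent.
n(A) produced = (3/2) × 2.437 = 3.656 mol
Step 2:
n(A) available = 3.656 mol
n(L) = 1418 / 235.60 = 6.019 mol
n/ν for A = 3.656/1 = 3.656
n/ν for L = 6.019/1 = 6.019
Smallest n/ν is A → limiting reagent.
n(R) = (2/1) × 3.656 = 7.312 mol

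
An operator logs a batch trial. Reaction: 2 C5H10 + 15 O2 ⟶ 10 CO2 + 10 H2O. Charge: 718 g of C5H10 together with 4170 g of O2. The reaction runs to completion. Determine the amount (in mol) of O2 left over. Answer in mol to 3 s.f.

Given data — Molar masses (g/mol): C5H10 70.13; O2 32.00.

53.5 mol

n(C5H10) = 718.0 / 70.13 = 10.24 mol
n(O2) = 4170 / 32.00 = 130.3 mol
n/ν → C5H10: 5.120, O2: 8.687; C5H10 is limiting.
O2 consumed = (15/2) × 10.24 = 76.80 mol
O2 remaining = 130.3 − 76.80 = 53.50 mol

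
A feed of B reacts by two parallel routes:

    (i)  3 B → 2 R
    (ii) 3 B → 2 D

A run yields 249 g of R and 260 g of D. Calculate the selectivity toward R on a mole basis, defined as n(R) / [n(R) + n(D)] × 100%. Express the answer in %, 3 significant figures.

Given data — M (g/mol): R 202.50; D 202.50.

48.9 %

n(R) = 249 / 202.50 = 1.230 mol
n(D) = 260 / 202.50 = 1.284 mol
selectivity = 1.230/(1.230+1.284) × 100 = 48.93 %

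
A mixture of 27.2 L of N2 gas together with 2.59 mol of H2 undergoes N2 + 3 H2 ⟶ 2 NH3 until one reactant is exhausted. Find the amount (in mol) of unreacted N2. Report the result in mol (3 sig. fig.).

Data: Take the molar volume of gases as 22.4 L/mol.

n(N2) = 27.20 / 22.4 = 1.214 mol
n(H2) = 2.590 mol
n/ν for N2 = 1.214/1 = 1.214
n/ν for H2 = 2.590/3 = 0.8633
Smallest n/ν is H2 → limiting reagent.
N2 consumed = (1/3) × 2.590 = 0.8633 mol
N2 remaining = 1.214 − 0.8633 = 0.3507 mol

0.351 mol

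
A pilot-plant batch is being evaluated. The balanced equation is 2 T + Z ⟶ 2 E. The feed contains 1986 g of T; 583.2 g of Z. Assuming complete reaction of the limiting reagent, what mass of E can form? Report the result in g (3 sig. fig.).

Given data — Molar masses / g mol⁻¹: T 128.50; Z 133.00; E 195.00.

n(T) = 1986 / 128.50 = 15.46 mol
n(Z) = 583.2 / 133.00 = 4.385 mol
n/ν for T = 15.46/2 = 7.730
n/ν for Z = 4.385/1 = 4.385
Smallest n/ν is Z → limiting reagent.
n(E) = (2/1) × 4.385 = 8.770 mol
mass = 8.770 × 195.00 = 1710 g

1710 g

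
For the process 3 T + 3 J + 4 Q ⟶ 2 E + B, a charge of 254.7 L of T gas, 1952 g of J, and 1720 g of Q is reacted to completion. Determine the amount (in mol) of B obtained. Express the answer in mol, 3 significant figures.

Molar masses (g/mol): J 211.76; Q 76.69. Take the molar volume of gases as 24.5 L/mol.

3.07 mol

n(T) = 254.7 / 24.5 = 10.40 mol
n(J) = 1952 / 211.76 = 9.218 mol
n(Q) = 1720 / 76.69 = 22.43 mol
n/ν → T: 3.467, J: 3.073, Q: 5.608; J is limiting.
n(B) = (1/3) × 9.218 = 3.073 mol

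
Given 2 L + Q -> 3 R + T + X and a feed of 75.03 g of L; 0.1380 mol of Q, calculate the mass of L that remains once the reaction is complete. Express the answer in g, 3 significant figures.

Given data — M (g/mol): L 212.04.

16.5 g

n(L) = 75.03 / 212.04 = 0.3538 mol
n(Q) = 0.1380 mol
n/ν for L = 0.3538/2 = 0.1769
n/ν for Q = 0.1380/1 = 0.1380
Smallest n/ν is Q → limiting reagent.
L consumed = (2/1) × 0.1380 = 0.2760 mol
L remaining = 0.3538 − 0.2760 = 0.07780 mol
mass = 0.07780 × 212.04 = 16.50 g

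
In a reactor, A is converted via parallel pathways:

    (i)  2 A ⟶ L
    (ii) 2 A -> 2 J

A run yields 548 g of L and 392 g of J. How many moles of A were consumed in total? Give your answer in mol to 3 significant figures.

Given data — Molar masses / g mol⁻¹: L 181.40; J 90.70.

n(L) = 548 / 181.40 = 3.021 mol
n(J) = 392 / 90.70 = 4.322 mol
n(A) via (i) = (2/1)×3.021 = 6.042 mol
n(A) via (ii) = (2/2)×4.322 = 4.322 mol
total n(A) = 6.042 + 4.322 = 10.36 mol

10.4 mol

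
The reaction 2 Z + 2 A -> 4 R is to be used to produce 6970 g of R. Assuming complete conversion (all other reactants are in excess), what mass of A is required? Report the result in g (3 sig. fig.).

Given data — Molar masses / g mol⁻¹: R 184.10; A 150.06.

2840 g

n(R) = 6970 / 184.10 = 37.86 mol
n(A) = (2/4) × 37.86 = 18.93 mol
mass = 18.93 × 150.06 = 2841 g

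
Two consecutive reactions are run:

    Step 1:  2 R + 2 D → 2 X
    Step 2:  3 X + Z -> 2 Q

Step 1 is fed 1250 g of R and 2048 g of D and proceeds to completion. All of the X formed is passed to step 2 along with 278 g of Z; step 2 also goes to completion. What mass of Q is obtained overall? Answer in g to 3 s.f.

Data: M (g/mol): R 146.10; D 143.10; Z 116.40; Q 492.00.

2350 g

Step 1:
n(R) = 1250 / 146.10 = 8.556 mol
n(D) = 2048 / 143.10 = 14.31 mol
n/ν → R: 4.278, D: 7.155; R is limiting.
n(X) produced = (2/2) × 8.556 = 8.556 mol
Step 2:
n(X) available = 8.556 mol
n(Z) = 278.0 / 116.40 = 2.388 mol
n/ν → X: 2.852, Z: 2.388; Z is limiting.
n(Q) = (2/1) × 2.388 = 4.776 mol
mass = 4.776 × 492.00 = 2350 g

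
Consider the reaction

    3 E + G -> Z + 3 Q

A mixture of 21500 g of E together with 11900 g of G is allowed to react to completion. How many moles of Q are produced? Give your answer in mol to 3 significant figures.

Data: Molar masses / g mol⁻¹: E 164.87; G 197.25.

n(E) = 21500 / 164.87 = 130.4 mol
n(G) = 11900 / 197.25 = 60.33 mol
n/ν for E = 130.4/3 = 43.47
n/ν for G = 60.33/1 = 60.33
Smallest n/ν is E → limiting reagent.
n(Q) = (3/3) × 130.4 = 130.4 mol

130 mol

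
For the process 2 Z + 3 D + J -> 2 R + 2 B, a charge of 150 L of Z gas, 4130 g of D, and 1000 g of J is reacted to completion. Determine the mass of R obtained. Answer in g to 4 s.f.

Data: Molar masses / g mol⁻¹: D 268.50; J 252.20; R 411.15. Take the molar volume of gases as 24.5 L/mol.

n(Z) = 150.0 / 24.5 = 6.122 mol
n(D) = 4130 / 268.50 = 15.38 mol
n(J) = 1000 / 252.20 = 3.965 mol
n/ν → Z: 3.061, D: 5.127, J: 3.965; Z is limiting.
n(R) = (2/2) × 6.122 = 6.122 mol
mass = 6.122 × 411.15 = 2517 g

2517 g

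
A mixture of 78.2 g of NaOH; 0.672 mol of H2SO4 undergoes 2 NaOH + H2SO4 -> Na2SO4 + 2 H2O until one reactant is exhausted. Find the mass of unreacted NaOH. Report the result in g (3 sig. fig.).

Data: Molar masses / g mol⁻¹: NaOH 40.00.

n(NaOH) = 78.20 / 40.00 = 1.955 mol
n(H2SO4) = 0.6720 mol
n/ν for NaOH = 1.955/2 = 0.9775
n/ν for H2SO4 = 0.6720/1 = 0.6720
Smallest n/ν is H2SO4 → limiting reagent.
NaOH consumed = (2/1) × 0.6720 = 1.344 mol
NaOH remaining = 1.955 − 1.344 = 0.6110 mol
mass = 0.6110 × 40.00 = 24.44 g

24.4 g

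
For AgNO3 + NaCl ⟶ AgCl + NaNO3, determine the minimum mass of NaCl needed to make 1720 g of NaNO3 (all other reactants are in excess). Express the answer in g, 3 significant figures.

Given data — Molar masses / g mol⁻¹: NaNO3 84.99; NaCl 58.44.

n(NaNO3) = 1720 / 84.99 = 20.24 mol
n(NaCl) = (1/1) × 20.24 = 20.24 mol
mass = 20.24 × 58.44 = 1183 g

1180 g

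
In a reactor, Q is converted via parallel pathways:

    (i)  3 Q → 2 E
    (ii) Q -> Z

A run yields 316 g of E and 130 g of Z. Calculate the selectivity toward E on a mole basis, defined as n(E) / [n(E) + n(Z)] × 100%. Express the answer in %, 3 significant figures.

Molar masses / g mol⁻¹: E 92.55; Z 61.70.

61.8 %

n(E) = 316 / 92.55 = 3.414 mol
n(Z) = 130 / 61.70 = 2.107 mol
selectivity = 3.414/(3.414+2.107) × 100 = 61.84 %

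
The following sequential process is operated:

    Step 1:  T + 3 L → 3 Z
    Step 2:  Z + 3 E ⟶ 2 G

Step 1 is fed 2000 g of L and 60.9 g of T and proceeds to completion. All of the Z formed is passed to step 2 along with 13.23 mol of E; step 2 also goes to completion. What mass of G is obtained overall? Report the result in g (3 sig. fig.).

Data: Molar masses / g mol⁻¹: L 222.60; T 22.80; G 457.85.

4040 g

Step 1:
n(L) = 2000 / 222.60 = 8.985 mol
n(T) = 60.90 / 22.80 = 2.671 mol
n/ν → L: 2.995, T: 2.671; T is limiting.
n(Z) produced = (3/1) × 2.671 = 8.013 mol
Step 2:
n(Z) available = 8.013 mol
n(E) = 13.23 mol
n/ν → Z: 8.013, E: 4.410; E is limiting.
n(G) = (2/3) × 13.23 = 8.820 mol
mass = 8.820 × 457.85 = 4038 g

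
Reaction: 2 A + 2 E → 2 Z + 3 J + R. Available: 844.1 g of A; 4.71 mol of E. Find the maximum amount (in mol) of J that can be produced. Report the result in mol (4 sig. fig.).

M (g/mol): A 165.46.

7.065 mol

n(A) = 844.1 / 165.46 = 5.102 mol
n(E) = 4.710 mol
n/ν for A = 5.102/2 = 2.551
n/ν for E = 4.710/2 = 2.355
Smallest n/ν is E → limiting reagent.
n(J) = (3/2) × 4.710 = 7.065 mol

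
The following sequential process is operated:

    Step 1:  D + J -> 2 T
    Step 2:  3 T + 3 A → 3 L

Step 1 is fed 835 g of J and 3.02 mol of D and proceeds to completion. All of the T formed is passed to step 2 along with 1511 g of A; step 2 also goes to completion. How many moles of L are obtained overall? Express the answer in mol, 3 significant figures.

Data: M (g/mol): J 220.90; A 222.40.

6.04 mol

Step 1:
n(J) = 835.0 / 220.90 = 3.780 mol
n(D) = 3.020 mol
n/ν for J = 3.780/1 = 3.780
n/ν for D = 3.020/1 = 3.020
Smallest n/ν is D → limiting reagent.
n(T) produced = (2/1) × 3.020 = 6.040 mol
Step 2:
n(T) available = 6.040 mol
n(A) = 1511 / 222.40 = 6.794 mol
n/ν for T = 6.040/3 = 2.013
n/ν for A = 6.794/3 = 2.265
Smallest n/ν is T → limiting reagent.
n(L) = (3/3) × 6.040 = 6.040 mol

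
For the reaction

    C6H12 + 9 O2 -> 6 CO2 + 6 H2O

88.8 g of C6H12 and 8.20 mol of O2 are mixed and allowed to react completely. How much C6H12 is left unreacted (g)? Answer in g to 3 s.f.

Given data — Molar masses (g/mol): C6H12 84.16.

12.1 g

n(C6H12) = 88.80 / 84.16 = 1.055 mol
n(O2) = 8.200 mol
n/ν for C6H12 = 1.055/1 = 1.055
n/ν for O2 = 8.200/9 = 0.9111
Smallest n/ν is O2 → limiting reagent.
C6H12 consumed = (1/9) × 8.200 = 0.9111 mol
C6H12 remaining = 1.055 − 0.9111 = 0.1439 mol
mass = 0.1439 × 84.16 = 12.11 g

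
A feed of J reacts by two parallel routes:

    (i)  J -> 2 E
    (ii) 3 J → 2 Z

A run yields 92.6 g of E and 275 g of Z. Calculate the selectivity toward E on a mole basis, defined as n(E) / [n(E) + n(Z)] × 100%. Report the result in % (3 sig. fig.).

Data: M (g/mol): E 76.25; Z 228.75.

n(E) = 92.6 / 76.25 = 1.214 mol
n(Z) = 275 / 228.75 = 1.202 mol
selectivity = 1.214/(1.214+1.202) × 100 = 50.25 %

50.3 %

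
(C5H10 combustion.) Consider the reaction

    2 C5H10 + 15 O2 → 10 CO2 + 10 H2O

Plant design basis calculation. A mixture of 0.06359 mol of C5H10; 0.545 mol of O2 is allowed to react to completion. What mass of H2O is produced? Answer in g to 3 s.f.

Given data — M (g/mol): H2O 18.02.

5.73 g

n(C5H10) = 0.06359 mol
n(O2) = 0.5450 mol
n/ν for C5H10 = 0.06359/2 = 0.03180
n/ν for O2 = 0.5450/15 = 0.03633
Smallest n/ν is C5H10 → limiting reagent.
n(H2O) = (10/2) × 0.06359 = 0.3180 mol
mass = 0.3180 × 18.02 = 5.730 g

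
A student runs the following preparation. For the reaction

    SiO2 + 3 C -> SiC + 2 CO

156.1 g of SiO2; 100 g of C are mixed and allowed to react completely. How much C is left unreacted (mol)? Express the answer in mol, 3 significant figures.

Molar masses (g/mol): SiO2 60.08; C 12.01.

0.532 mol

n(SiO2) = 156.1 / 60.08 = 2.598 mol
n(C) = 100.0 / 12.01 = 8.326 mol
n/ν for SiO2 = 2.598/1 = 2.598
n/ν for C = 8.326/3 = 2.775
Smallest n/ν is SiO2 → limiting reagent.
C consumed = (3/1) × 2.598 = 7.794 mol
C remaining = 8.326 − 7.794 = 0.5320 mol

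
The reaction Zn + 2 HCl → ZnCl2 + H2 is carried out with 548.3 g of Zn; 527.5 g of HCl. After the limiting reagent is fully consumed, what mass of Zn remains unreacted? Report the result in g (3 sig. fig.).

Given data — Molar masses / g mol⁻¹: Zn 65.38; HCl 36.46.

n(Zn) = 548.3 / 65.38 = 8.386 mol
n(HCl) = 527.5 / 36.46 = 14.47 mol
n/ν for Zn = 8.386/1 = 8.386
n/ν for HCl = 14.47/2 = 7.235
Smallest n/ν is HCl → limiting reagent.
Zn consumed = (1/2) × 14.47 = 7.235 mol
Zn remaining = 8.386 − 7.235 = 1.151 mol
mass = 1.151 × 65.38 = 75.25 g

75.3 g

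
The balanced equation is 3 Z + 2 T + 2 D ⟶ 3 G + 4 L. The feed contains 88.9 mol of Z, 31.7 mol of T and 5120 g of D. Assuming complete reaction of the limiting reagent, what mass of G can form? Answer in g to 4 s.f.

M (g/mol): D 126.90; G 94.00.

4470 g

n(Z) = 88.90 mol
n(T) = 31.70 mol
n(D) = 5120 / 126.90 = 40.35 mol
n/ν for Z = 88.90/3 = 29.63
n/ν for T = 31.70/2 = 15.85
n/ν for D = 40.35/2 = 20.18
Smallest n/ν is T → limiting reagent.
n(G) = (3/2) × 31.70 = 47.55 mol
mass = 47.55 × 94.00 = 4470 g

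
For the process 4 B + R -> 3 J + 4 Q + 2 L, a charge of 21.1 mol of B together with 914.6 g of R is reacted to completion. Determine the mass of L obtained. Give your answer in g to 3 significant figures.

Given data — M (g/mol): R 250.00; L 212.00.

n(B) = 21.10 mol
n(R) = 914.6 / 250.00 = 3.658 mol
n/ν for B = 21.10/4 = 5.275
n/ν for R = 3.658/1 = 3.658
Smallest n/ν is R → limiting reagent.
n(L) = (2/1) × 3.658 = 7.316 mol
mass = 7.316 × 212.00 = 1551 g

1550 g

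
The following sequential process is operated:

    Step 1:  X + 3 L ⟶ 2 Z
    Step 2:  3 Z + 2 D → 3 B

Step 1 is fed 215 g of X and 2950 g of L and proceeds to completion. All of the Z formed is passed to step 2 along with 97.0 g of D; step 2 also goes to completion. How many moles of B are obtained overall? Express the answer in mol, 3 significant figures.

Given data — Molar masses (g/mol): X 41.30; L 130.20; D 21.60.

6.74 mol

Step 1:
n(X) = 215.0 / 41.30 = 5.206 mol
n(L) = 2950 / 130.20 = 22.66 mol
n/ν for X = 5.206/1 = 5.206
n/ν for L = 22.66/3 = 7.553
Smallest n/ν is X → limiting reagent.
n(Z) produced = (2/1) × 5.206 = 10.41 mol
Step 2:
n(Z) available = 10.41 mol
n(D) = 97.00 / 21.60 = 4.491 mol
n/ν for Z = 10.41/3 = 3.470
n/ν for D = 4.491/2 = 2.246
Smallest n/ν is D → limiting reagent.
n(B) = (3/2) × 4.491 = 6.737 mol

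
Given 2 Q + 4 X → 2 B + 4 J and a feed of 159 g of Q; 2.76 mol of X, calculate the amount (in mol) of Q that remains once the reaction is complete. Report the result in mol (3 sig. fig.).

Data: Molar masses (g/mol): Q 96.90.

n(Q) = 159.0 / 96.90 = 1.641 mol
n(X) = 2.760 mol
n/ν → Q: 0.8205, X: 0.6900; X is limiting.
Q consumed = (2/4) × 2.760 = 1.380 mol
Q remaining = 1.641 − 1.380 = 0.2610 mol

0.261 mol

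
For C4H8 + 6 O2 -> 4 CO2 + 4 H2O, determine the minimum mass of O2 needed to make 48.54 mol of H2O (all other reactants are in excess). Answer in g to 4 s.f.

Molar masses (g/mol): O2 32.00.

2330 g

n(H2O) = 48.54 mol
n(O2) = (6/4) × 48.54 = 72.81 mol
mass = 72.81 × 32.00 = 2330 g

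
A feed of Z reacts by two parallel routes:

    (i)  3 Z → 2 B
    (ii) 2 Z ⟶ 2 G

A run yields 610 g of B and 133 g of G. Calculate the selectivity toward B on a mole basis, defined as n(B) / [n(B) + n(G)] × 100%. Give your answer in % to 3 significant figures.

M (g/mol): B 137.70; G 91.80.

75.4 %

n(B) = 610 / 137.70 = 4.430 mol
n(G) = 133 / 91.80 = 1.449 mol
selectivity = 4.430/(4.430+1.449) × 100 = 75.35 %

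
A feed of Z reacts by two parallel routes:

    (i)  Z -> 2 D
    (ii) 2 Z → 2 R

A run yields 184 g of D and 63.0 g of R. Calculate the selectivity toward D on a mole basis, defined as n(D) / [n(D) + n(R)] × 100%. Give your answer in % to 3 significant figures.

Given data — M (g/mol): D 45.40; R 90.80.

n(D) = 184 / 45.40 = 4.053 mol
n(R) = 63.0 / 90.80 = 0.6938 mol
selectivity = 4.053/(4.053+0.6938) × 100 = 85.38 %

85.4 %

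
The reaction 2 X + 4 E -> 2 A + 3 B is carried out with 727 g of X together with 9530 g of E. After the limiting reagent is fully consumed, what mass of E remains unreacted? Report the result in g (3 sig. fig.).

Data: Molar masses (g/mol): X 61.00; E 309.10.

2160 g

n(X) = 727.0 / 61.00 = 11.92 mol
n(E) = 9530 / 309.10 = 30.83 mol
n/ν for X = 11.92/2 = 5.960
n/ν for E = 30.83/4 = 7.708
Smallest n/ν is X → limiting reagent.
E consumed = (4/2) × 11.92 = 23.84 mol
E remaining = 30.83 − 23.84 = 6.990 mol
mass = 6.990 × 309.10 = 2161 g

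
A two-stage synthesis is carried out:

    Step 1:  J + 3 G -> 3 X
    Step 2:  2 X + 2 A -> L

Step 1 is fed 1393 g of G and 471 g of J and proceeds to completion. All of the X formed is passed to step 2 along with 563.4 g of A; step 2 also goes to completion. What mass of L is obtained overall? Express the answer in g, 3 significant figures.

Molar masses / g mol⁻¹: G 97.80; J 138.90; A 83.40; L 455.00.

1540 g

Step 1:
n(G) = 1393 / 97.80 = 14.24 mol
n(J) = 471.0 / 138.90 = 3.391 mol
n/ν for G = 14.24/3 = 4.747
n/ν for J = 3.391/1 = 3.391
Smallest n/ν is J → limiting reagent.
n(X) produced = (3/1) × 3.391 = 10.17 mol
Step 2:
n(X) available = 10.17 mol
n(A) = 563.4 / 83.40 = 6.755 mol
n/ν for X = 10.17/2 = 5.085
n/ν for A = 6.755/2 = 3.378
Smallest n/ν is A → limiting reagent.
n(L) = (1/2) × 6.755 = 3.378 mol
mass = 3.378 × 455.00 = 1537 g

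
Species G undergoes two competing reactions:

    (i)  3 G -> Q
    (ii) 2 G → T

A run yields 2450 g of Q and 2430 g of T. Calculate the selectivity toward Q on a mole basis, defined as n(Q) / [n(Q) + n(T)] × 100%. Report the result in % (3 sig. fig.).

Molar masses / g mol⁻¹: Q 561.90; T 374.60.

n(Q) = 2450 / 561.90 = 4.360 mol
n(T) = 2430 / 374.60 = 6.487 mol
selectivity = 4.360/(4.360+6.487) × 100 = 40.20 %

40.2 %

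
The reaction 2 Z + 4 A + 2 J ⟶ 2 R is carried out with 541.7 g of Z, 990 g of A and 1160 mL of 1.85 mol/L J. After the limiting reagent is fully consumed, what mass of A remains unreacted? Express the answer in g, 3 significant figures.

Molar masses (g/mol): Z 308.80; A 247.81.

n(Z) = 541.7 / 308.80 = 1.754 mol
n(A) = 990.0 / 247.81 = 3.995 mol
n(J) = 1.85 × 1160/1000 = 2.146 mol
n/ν for Z = 1.754/2 = 0.8770
n/ν for A = 3.995/4 = 0.9988
n/ν for J = 2.146/2 = 1.073
Smallest n/ν is Z → limiting reagent.
A consumed = (4/2) × 1.754 = 3.508 mol
A remaining = 3.995 − 3.508 = 0.4870 mol
mass = 0.4870 × 247.81 = 120.7 g

121 g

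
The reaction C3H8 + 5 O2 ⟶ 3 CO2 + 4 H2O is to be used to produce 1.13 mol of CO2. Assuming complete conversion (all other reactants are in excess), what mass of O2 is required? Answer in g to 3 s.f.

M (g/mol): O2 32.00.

n(CO2) = 1.130 mol
n(O2) = (5/3) × 1.130 = 1.883 mol
mass = 1.883 × 32.00 = 60.26 g

60.3 g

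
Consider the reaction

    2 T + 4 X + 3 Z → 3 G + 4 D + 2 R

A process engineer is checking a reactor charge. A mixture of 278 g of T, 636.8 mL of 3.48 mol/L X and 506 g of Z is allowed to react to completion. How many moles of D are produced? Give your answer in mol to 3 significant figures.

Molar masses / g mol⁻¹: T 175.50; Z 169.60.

n(T) = 278.0 / 175.50 = 1.584 mol
n(X) = 3.48 × 636.8/1000 = 2.216 mol
n(Z) = 506.0 / 169.60 = 2.983 mol
n/ν for T = 1.584/2 = 0.7920
n/ν for X = 2.216/4 = 0.5540
n/ν for Z = 2.983/3 = 0.9943
Smallest n/ν is X → limiting reagent.
n(D) = (4/4) × 2.216 = 2.216 mol

2.22 mol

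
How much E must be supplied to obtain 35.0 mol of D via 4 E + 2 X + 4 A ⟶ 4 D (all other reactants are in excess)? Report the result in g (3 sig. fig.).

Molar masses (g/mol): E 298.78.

10500 g

n(D) = 35.00 mol
n(E) = (4/4) × 35.00 = 35.00 mol
mass = 35.00 × 298.78 = 10460 g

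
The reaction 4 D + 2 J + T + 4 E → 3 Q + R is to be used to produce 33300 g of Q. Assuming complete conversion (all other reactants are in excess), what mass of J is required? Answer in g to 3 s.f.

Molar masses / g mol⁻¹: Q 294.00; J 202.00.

n(Q) = 33300 / 294.00 = 113.3 mol
n(J) = (2/3) × 113.3 = 75.53 mol
mass = 75.53 × 202.00 = 15260 g

15300 g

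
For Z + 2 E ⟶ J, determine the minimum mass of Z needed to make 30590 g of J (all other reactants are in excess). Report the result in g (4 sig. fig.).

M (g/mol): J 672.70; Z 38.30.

1742 g

n(J) = 30590 / 672.70 = 45.47 mol
n(Z) = (1/1) × 45.47 = 45.47 mol
mass = 45.47 × 38.30 = 1742 g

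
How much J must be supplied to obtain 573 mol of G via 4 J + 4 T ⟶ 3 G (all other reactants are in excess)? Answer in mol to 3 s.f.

764 mol

n(G) = 573.0 mol
n(J) = (4/3) × 573.0 = 764.0 mol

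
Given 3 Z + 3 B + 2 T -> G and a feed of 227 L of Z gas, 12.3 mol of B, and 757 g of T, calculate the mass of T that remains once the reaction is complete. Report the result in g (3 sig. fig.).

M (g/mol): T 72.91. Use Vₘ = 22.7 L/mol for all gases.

n(Z) = 227.0 / 22.7 = 10.00 mol
n(B) = 12.30 mol
n(T) = 757.0 / 72.91 = 10.38 mol
n/ν for Z = 10.00/3 = 3.333
n/ν for B = 12.30/3 = 4.100
n/ν for T = 10.38/2 = 5.190
Smallest n/ν is Z → limiting reagent.
T consumed = (2/3) × 10.00 = 6.667 mol
T remaining = 10.38 − 6.667 = 3.713 mol
mass = 3.713 × 72.91 = 270.7 g

271 g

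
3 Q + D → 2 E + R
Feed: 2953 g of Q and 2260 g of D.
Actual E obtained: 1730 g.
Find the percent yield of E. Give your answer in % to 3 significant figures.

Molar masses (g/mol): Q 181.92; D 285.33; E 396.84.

40.3 %

n(Q) = 2953 / 181.92 = 16.23 mol
n(D) = 2260 / 285.33 = 7.921 mol
n/ν for Q = 16.23/3 = 5.410
n/ν for D = 7.921/1 = 7.921
Smallest n/ν is Q → limiting reagent.
theoretical n(E) = (2/3) × 16.23 = 10.82 mol → 4294 g
% yield = 1730 / 4294 × 100 = 40.29 %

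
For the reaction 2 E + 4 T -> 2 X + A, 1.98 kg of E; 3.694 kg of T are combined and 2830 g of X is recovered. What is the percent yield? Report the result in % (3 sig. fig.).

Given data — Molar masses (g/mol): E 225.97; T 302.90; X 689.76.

n(E) = 1.980×1000 / 225.97 = 8.762 mol
n(T) = 3.694×1000 / 302.90 = 12.20 mol
n/ν for E = 8.762/2 = 4.381
n/ν for T = 12.20/4 = 3.050
Smallest n/ν is T → limiting reagent.
theoretical n(X) = (2/4) × 12.20 = 6.100 mol → 4208 g
% yield = 2830 / 4208 × 100 = 67.25 %

67.3 %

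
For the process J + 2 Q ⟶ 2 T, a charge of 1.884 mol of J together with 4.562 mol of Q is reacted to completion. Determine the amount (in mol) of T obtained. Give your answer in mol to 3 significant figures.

n(J) = 1.884 mol
n(Q) = 4.562 mol
n/ν for J = 1.884/1 = 1.884
n/ν for Q = 4.562/2 = 2.281
Smallest n/ν is J → limiting reagent.
n(T) = (2/1) × 1.884 = 3.768 mol

3.77 mol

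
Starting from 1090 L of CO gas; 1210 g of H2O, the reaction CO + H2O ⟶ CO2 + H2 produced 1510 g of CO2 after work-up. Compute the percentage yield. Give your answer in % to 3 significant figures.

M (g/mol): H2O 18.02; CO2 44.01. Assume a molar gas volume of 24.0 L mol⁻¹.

n(CO) = 1090 / 24.0 = 45.42 mol
n(H2O) = 1210 / 18.02 = 67.15 mol
n/ν for CO = 45.42/1 = 45.42
n/ν for H2O = 67.15/1 = 67.15
Smallest n/ν is CO → limiting reagent.
theoretical n(CO2) = (1/1) × 45.42 = 45.42 mol → 1999 g
% yield = 1510 / 1999 × 100 = 75.54 %

75.5 %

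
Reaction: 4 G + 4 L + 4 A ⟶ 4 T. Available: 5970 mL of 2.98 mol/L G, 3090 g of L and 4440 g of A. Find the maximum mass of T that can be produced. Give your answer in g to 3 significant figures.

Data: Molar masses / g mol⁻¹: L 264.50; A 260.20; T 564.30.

n(G) = 2.98 × 5970/1000 = 17.79 mol
n(L) = 3090 / 264.50 = 11.68 mol
n(A) = 4440 / 260.20 = 17.06 mol
n/ν → G: 4.448, L: 2.920, A: 4.265; L is limiting.
n(T) = (4/4) × 11.68 = 11.68 mol
mass = 11.68 × 564.30 = 6591 g

6590 g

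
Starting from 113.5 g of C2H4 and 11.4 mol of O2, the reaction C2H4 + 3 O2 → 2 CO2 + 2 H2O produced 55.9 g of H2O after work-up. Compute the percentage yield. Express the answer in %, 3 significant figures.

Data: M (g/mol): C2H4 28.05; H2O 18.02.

n(C2H4) = 113.5 / 28.05 = 4.046 mol
n(O2) = 11.40 mol
n/ν → C2H4: 4.046, O2: 3.800; O2 is limiting.
theoretical n(H2O) = (2/3) × 11.40 = 7.600 mol → 137.0 g
% yield = 55.9 / 137.0 × 100 = 40.80 %

40.8 %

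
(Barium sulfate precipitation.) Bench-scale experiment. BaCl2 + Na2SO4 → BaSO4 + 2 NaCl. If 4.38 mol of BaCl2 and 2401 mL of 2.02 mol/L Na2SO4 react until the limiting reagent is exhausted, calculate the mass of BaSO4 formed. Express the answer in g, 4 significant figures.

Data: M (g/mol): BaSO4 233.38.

n(BaCl2) = 4.380 mol
n(Na2SO4) = 2.02 × 2401/1000 = 4.850 mol
n/ν for BaCl2 = 4.380/1 = 4.380
n/ν for Na2SO4 = 4.850/1 = 4.850
Smallest n/ν is BaCl2 → limiting reagent.
n(BaSO4) = (1/1) × 4.380 = 4.380 mol
mass = 4.380 × 233.38 = 1022 g

1022 g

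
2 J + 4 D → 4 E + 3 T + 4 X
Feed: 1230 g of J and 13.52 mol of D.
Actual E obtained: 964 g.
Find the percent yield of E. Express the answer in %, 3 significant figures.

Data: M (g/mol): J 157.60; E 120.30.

n(J) = 1230 / 157.60 = 7.805 mol
n(D) = 13.52 mol
n/ν for J = 7.805/2 = 3.903
n/ν for D = 13.52/4 = 3.380
Smallest n/ν is D → limiting reagent.
theoretical n(E) = (4/4) × 13.52 = 13.52 mol → 1626 g
% yield = 964 / 1626 × 100 = 59.29 %

59.3 %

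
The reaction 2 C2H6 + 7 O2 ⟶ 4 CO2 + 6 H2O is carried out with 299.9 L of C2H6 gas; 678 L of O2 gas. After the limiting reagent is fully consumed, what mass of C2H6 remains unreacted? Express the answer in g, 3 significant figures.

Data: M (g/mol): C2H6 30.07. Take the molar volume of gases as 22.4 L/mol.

n(C2H6) = 299.9 / 22.4 = 13.39 mol
n(O2) = 678.0 / 22.4 = 30.27 mol
n/ν for C2H6 = 13.39/2 = 6.695
n/ν for O2 = 30.27/7 = 4.324
Smallest n/ν is O2 → limiting reagent.
C2H6 consumed = (2/7) × 30.27 = 8.649 mol
C2H6 remaining = 13.39 − 8.649 = 4.741 mol
mass = 4.741 × 30.07 = 142.6 g

143 g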